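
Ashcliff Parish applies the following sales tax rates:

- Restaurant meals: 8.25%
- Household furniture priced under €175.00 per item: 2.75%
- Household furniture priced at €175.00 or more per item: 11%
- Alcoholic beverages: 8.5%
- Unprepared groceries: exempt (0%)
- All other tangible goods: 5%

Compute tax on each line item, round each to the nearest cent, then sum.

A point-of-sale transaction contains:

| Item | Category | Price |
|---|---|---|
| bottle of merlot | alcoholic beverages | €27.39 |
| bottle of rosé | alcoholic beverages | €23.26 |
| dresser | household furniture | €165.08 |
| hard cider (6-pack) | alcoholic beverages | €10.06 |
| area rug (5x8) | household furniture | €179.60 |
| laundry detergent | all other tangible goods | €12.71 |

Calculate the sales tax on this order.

€30.11

Bottle of merlot €27.39: alcoholic beverages → 8.5% → €2.33
Bottle of rosé €23.26: alcoholic beverages → 8.5% → €1.98
Dresser €165.08: household furniture, under €175.00 → 2.75% → €4.54
Hard cider (6-pack) €10.06: alcoholic beverages → 8.5% → €0.86
Area rug (5x8) €179.60: household furniture, €175.00 or more → 11% → €19.76
Laundry detergent €12.71: all other tangible goods → 5% → €0.64
Total tax = €2.33 + €1.98 + €4.54 + €0.86 + €19.76 + €0.64 = €30.11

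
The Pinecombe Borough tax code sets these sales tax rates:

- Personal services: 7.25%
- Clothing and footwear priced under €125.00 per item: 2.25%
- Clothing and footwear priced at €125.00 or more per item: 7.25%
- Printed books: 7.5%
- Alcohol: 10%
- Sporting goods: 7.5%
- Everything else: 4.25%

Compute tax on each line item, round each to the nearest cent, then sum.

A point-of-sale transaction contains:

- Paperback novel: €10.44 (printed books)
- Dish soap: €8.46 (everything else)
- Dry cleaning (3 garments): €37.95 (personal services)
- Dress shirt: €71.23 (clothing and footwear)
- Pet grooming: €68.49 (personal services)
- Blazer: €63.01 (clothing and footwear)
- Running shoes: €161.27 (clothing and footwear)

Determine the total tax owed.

€23.57

Paperback novel €10.44: printed books → 7.5% → €0.78
Dish soap €8.46: everything else → 4.25% → €0.36
Dry cleaning (3 garments) €37.95: personal services → 7.25% → €2.75
Dress shirt €71.23: clothing and footwear, under €125.00 → 2.25% → €1.60
Pet grooming €68.49: personal services → 7.25% → €4.97
Blazer €63.01: clothing and footwear, under €125.00 → 2.25% → €1.42
Running shoes €161.27: clothing and footwear, €125.00 or more → 7.25% → €11.69
Total tax = €0.78 + €0.36 + €2.75 + €1.60 + €4.97 + €1.42 + €11.69 = €23.57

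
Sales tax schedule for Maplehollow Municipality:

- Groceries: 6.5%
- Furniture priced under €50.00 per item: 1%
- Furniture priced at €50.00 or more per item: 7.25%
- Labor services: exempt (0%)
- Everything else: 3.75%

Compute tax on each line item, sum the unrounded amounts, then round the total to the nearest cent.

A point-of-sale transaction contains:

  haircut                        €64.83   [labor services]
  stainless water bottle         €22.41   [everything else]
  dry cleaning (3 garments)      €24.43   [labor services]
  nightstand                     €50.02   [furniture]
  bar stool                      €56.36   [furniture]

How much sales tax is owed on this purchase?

€8.55

Haircut €64.83: labor services → 0% → €0.00
Stainless water bottle €22.41: everything else → 3.75% → €0.840375
Dry cleaning (3 garments) €24.43: labor services → 0% → €0.00
Nightstand €50.02: furniture, €50.00 or more → 7.25% → €3.62645
Bar stool €56.36: furniture, €50.00 or more → 7.25% → €4.0861
Unrounded tax sum = €8.552925 → €8.55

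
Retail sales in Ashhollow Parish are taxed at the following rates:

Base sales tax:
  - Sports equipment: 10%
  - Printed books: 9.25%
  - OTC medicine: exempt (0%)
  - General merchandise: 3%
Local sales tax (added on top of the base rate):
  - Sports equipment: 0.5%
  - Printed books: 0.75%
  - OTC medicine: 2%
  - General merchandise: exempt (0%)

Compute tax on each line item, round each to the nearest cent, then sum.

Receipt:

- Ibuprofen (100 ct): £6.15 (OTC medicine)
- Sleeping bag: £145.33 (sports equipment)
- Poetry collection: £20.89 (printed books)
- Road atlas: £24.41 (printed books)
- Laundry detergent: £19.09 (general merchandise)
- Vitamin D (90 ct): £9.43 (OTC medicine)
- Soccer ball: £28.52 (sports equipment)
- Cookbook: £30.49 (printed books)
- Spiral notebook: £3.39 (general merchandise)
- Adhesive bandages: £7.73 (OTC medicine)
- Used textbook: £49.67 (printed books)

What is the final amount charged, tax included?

£377.03

Ibuprofen (100 ct) £6.15: OTC medicine → 0% + 2% local = 2% → £0.12
Sleeping bag £145.33: sports equipment → 10% + 0.5% local = 10.5% → £15.26
Poetry collection £20.89: printed books → 9.25% + 0.75% local = 10% → £2.09
Road atlas £24.41: printed books → 9.25% + 0.75% local = 10% → £2.44
Laundry detergent £19.09: general merchandise → 3% + 0% local = 3% → £0.57
Vitamin D (90 ct) £9.43: OTC medicine → 0% + 2% local = 2% → £0.19
Soccer ball £28.52: sports equipment → 10% + 0.5% local = 10.5% → £2.99
Cookbook £30.49: printed books → 9.25% + 0.75% local = 10% → £3.05
Spiral notebook £3.39: general merchandise → 3% + 0% local = 3% → £0.10
Adhesive bandages £7.73: OTC medicine → 0% + 2% local = 2% → £0.15
Used textbook £49.67: printed books → 9.25% + 0.75% local = 10% → £4.97
Subtotal = £345.10; tax = £31.93; total due = £377.03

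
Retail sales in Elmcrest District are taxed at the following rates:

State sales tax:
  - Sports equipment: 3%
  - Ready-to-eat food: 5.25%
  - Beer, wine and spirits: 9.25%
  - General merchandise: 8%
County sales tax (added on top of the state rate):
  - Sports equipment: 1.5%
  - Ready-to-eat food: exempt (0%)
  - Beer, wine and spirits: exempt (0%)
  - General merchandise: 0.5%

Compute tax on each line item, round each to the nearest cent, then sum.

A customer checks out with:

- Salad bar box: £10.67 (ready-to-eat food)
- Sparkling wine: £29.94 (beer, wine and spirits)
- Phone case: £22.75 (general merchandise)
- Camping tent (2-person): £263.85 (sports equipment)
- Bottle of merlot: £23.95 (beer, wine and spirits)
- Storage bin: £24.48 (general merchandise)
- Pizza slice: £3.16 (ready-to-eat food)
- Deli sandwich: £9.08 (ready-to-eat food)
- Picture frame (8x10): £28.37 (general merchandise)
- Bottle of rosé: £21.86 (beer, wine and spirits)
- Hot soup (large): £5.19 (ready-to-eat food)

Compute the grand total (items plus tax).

Salad bar box £10.67: ready-to-eat food → 5.25% + 0% county = 5.25% → £0.56
Sparkling wine £29.94: beer, wine and spirits → 9.25% + 0% county = 9.25% → £2.77
Phone case £22.75: general merchandise → 8% + 0.5% county = 8.5% → £1.93
Camping tent (2-person) £263.85: sports equipment → 3% + 1.5% county = 4.5% → £11.87
Bottle of merlot £23.95: beer, wine and spirits → 9.25% + 0% county = 9.25% → £2.22
Storage bin £24.48: general merchandise → 8% + 0.5% county = 8.5% → £2.08
Pizza slice £3.16: ready-to-eat food → 5.25% + 0% county = 5.25% → £0.17
Deli sandwich £9.08: ready-to-eat food → 5.25% + 0% county = 5.25% → £0.48
Picture frame (8x10) £28.37: general merchandise → 8% + 0.5% county = 8.5% → £2.41
Bottle of rosé £21.86: beer, wine and spirits → 9.25% + 0% county = 9.25% → £2.02
Hot soup (large) £5.19: ready-to-eat food → 5.25% + 0% county = 5.25% → £0.27
Subtotal = £443.30; tax = £26.78; total due = £470.08

£470.08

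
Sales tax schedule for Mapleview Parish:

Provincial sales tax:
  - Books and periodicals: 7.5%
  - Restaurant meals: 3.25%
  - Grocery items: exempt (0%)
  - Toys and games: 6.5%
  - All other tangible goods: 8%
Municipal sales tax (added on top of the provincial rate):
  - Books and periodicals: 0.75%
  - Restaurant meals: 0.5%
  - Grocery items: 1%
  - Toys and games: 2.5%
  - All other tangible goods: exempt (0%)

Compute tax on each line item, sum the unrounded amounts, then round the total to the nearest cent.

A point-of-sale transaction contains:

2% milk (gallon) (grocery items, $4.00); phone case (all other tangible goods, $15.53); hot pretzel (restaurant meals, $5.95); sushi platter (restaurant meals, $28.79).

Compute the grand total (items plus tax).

$56.86

2% milk (gallon) $4.00: grocery items → 0% + 1% municipal = 1% → $0.04
Phone case $15.53: all other tangible goods → 8% + 0% municipal = 8% → $1.2424
Hot pretzel $5.95: restaurant meals → 3.25% + 0.5% municipal = 3.75% → $0.223125
Sushi platter $28.79: restaurant meals → 3.25% + 0.5% municipal = 3.75% → $1.079625
Subtotal = $54.27; unrounded tax = $2.58515 → $2.59; total due = $56.86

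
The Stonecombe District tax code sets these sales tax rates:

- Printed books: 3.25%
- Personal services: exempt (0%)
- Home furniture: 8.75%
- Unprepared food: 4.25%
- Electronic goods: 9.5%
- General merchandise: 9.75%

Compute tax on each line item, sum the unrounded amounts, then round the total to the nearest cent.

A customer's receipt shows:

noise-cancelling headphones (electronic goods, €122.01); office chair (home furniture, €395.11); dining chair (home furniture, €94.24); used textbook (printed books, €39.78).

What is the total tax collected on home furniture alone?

Office chair €395.11: home furniture → 8.75% → €34.572125
Dining chair €94.24: home furniture → 8.75% → €8.246
Tax on home furniture: unrounded sum = €42.818125 → €42.82

€42.82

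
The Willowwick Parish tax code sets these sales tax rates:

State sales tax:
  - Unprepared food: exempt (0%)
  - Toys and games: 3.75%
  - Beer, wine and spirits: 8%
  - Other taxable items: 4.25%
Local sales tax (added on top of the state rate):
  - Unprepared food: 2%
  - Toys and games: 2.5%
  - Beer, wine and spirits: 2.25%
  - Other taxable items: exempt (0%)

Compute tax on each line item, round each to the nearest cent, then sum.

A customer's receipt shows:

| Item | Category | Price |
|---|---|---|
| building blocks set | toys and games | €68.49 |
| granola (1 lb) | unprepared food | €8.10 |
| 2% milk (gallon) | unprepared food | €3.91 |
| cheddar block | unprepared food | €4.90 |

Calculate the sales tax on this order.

Building blocks set €68.49: toys and games → 3.75% + 2.5% local = 6.25% → €4.28
Granola (1 lb) €8.10: unprepared food → 0% + 2% local = 2% → €0.16
2% milk (gallon) €3.91: unprepared food → 0% + 2% local = 2% → €0.08
Cheddar block €4.90: unprepared food → 0% + 2% local = 2% → €0.10
Total tax = €4.28 + €0.16 + €0.08 + €0.10 = €4.62

€4.62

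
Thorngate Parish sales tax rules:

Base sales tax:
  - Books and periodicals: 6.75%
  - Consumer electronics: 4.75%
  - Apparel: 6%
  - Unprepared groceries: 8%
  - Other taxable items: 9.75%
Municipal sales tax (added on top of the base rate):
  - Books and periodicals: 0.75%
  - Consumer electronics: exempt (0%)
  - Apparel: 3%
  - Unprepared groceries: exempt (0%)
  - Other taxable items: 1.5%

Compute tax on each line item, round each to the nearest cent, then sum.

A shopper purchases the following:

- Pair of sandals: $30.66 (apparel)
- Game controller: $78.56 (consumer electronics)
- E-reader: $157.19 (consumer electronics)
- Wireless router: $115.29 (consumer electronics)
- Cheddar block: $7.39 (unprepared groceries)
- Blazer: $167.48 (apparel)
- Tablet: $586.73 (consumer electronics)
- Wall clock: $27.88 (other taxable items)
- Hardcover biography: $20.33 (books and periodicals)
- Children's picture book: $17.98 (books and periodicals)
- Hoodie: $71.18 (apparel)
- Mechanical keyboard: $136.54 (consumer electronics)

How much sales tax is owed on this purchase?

$81.88

Pair of sandals $30.66: apparel → 6% + 3% municipal = 9% → $2.76
Game controller $78.56: consumer electronics → 4.75% + 0% municipal = 4.75% → $3.73
E-reader $157.19: consumer electronics → 4.75% + 0% municipal = 4.75% → $7.47
Wireless router $115.29: consumer electronics → 4.75% + 0% municipal = 4.75% → $5.48
Cheddar block $7.39: unprepared groceries → 8% + 0% municipal = 8% → $0.59
Blazer $167.48: apparel → 6% + 3% municipal = 9% → $15.07
Tablet $586.73: consumer electronics → 4.75% + 0% municipal = 4.75% → $27.87
Wall clock $27.88: other taxable items → 9.75% + 1.5% municipal = 11.25% → $3.14
Hardcover biography $20.33: books and periodicals → 6.75% + 0.75% municipal = 7.5% → $1.52
Children's picture book $17.98: books and periodicals → 6.75% + 0.75% municipal = 7.5% → $1.35
Hoodie $71.18: apparel → 6% + 3% municipal = 9% → $6.41
Mechanical keyboard $136.54: consumer electronics → 4.75% + 0% municipal = 4.75% → $6.49
Total tax = $2.76 + $3.73 + $7.47 + $5.48 + $0.59 + $15.07 + $27.87 + $3.14 + $1.52 + $1.35 + $6.41 + $6.49 = $81.88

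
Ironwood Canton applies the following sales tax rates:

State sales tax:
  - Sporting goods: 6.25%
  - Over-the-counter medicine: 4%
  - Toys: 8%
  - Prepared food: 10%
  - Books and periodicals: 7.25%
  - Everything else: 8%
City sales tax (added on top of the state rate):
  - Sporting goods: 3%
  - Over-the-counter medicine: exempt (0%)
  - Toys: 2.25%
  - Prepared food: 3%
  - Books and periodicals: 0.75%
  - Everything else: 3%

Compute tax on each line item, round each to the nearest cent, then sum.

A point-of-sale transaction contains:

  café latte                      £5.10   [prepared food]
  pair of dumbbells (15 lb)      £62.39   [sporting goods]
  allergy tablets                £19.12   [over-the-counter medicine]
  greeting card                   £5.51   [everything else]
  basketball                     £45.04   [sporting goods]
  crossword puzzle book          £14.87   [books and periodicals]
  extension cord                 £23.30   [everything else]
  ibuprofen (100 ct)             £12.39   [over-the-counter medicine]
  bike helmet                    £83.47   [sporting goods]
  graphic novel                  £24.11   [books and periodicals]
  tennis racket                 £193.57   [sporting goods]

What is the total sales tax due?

£43.78

Café latte £5.10: prepared food → 10% + 3% city = 13% → £0.66
Pair of dumbbells (15 lb) £62.39: sporting goods → 6.25% + 3% city = 9.25% → £5.77
Allergy tablets £19.12: over-the-counter medicine → 4% + 0% city = 4% → £0.76
Greeting card £5.51: everything else → 8% + 3% city = 11% → £0.61
Basketball £45.04: sporting goods → 6.25% + 3% city = 9.25% → £4.17
Crossword puzzle book £14.87: books and periodicals → 7.25% + 0.75% city = 8% → £1.19
Extension cord £23.30: everything else → 8% + 3% city = 11% → £2.56
Ibuprofen (100 ct) £12.39: over-the-counter medicine → 4% + 0% city = 4% → £0.50
Bike helmet £83.47: sporting goods → 6.25% + 3% city = 9.25% → £7.72
Graphic novel £24.11: books and periodicals → 7.25% + 0.75% city = 8% → £1.93
Tennis racket £193.57: sporting goods → 6.25% + 3% city = 9.25% → £17.91
Total tax = £0.66 + £5.77 + £0.76 + £0.61 + £4.17 + £1.19 + £2.56 + £0.50 + £7.72 + £1.93 + £17.91 = £43.78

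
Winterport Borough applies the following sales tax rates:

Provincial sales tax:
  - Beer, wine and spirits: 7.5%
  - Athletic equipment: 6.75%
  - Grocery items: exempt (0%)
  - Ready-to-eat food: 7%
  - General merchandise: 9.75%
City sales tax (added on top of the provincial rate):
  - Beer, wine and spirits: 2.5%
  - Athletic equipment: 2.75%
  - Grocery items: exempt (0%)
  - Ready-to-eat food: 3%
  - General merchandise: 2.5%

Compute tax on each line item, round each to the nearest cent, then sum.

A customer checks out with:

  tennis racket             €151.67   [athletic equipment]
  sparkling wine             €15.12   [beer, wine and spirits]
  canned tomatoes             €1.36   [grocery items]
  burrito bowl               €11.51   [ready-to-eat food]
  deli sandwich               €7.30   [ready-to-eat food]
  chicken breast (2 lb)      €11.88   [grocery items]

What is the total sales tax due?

Tennis racket €151.67: athletic equipment → 6.75% + 2.75% city = 9.5% → €14.41
Sparkling wine €15.12: beer, wine and spirits → 7.5% + 2.5% city = 10% → €1.51
Canned tomatoes €1.36: grocery items → 0% + 0% city = 0% → €0.00
Burrito bowl €11.51: ready-to-eat food → 7% + 3% city = 10% → €1.15
Deli sandwich €7.30: ready-to-eat food → 7% + 3% city = 10% → €0.73
Chicken breast (2 lb) €11.88: grocery items → 0% + 0% city = 0% → €0.00
Total tax = €14.41 + €1.51 + €1.15 + €0.73 = €17.80

€17.80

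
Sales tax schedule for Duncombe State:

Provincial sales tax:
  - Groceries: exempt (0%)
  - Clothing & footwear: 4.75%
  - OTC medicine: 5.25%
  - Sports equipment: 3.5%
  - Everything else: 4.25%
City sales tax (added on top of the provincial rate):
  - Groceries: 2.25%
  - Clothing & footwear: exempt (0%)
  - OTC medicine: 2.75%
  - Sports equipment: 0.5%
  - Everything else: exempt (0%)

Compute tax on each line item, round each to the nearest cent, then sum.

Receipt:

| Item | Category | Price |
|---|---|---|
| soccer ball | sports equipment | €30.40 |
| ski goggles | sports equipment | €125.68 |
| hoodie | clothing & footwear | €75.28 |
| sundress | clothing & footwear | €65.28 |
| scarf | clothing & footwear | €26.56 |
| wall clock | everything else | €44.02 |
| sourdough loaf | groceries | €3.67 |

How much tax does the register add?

€16.14

Soccer ball €30.40: sports equipment → 3.5% + 0.5% city = 4% → €1.22
Ski goggles €125.68: sports equipment → 3.5% + 0.5% city = 4% → €5.03
Hoodie €75.28: clothing & footwear → 4.75% + 0% city = 4.75% → €3.58
Sundress €65.28: clothing & footwear → 4.75% + 0% city = 4.75% → €3.10
Scarf €26.56: clothing & footwear → 4.75% + 0% city = 4.75% → €1.26
Wall clock €44.02: everything else → 4.25% + 0% city = 4.25% → €1.87
Sourdough loaf €3.67: groceries → 0% + 2.25% city = 2.25% → €0.08
Total tax = €1.22 + €5.03 + €3.58 + €3.10 + €1.26 + €1.87 + €0.08 = €16.14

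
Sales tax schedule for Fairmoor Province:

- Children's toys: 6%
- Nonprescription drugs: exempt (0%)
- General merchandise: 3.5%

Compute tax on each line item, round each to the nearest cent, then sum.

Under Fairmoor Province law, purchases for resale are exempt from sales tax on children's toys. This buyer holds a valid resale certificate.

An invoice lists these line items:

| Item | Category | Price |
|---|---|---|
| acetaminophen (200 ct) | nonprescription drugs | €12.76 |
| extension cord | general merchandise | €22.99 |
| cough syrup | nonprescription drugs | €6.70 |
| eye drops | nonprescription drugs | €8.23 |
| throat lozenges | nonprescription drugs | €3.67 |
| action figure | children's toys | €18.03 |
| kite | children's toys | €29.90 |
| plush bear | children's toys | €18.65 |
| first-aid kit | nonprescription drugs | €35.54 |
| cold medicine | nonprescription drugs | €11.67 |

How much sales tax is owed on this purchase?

Acetaminophen (200 ct) €12.76: nonprescription drugs → 0% → €0.00
Extension cord €22.99: general merchandise → 3.5% → €0.80
Cough syrup €6.70: nonprescription drugs → 0% → €0.00
Eye drops €8.23: nonprescription drugs → 0% → €0.00
Throat lozenges €3.67: nonprescription drugs → 0% → €0.00
Action figure €18.03: children's toys, buyer-exempt → 0% → €0.00
Kite €29.90: children's toys, buyer-exempt → 0% → €0.00
Plush bear €18.65: children's toys, buyer-exempt → 0% → €0.00
First-aid kit €35.54: nonprescription drugs → 0% → €0.00
Cold medicine €11.67: nonprescription drugs → 0% → €0.00
Total tax = €0.80

€0.80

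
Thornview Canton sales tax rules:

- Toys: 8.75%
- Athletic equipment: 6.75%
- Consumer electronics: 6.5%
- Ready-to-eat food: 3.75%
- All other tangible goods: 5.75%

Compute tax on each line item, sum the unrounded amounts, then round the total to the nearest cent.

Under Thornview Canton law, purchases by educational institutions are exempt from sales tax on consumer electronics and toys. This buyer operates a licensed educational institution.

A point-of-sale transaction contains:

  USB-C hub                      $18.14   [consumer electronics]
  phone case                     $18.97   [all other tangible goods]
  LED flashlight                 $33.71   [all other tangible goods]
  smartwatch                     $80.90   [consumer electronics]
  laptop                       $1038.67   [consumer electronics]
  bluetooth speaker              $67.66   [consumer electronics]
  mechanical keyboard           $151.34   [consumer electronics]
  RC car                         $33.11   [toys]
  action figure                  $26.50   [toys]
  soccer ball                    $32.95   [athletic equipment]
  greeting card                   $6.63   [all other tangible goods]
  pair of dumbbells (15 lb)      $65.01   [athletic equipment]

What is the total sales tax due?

$10.02

USB-C hub $18.14: consumer electronics, buyer-exempt → 0% → $0.00
Phone case $18.97: all other tangible goods → 5.75% → $1.090775
LED flashlight $33.71: all other tangible goods → 5.75% → $1.938325
Smartwatch $80.90: consumer electronics, buyer-exempt → 0% → $0.00
Laptop $1038.67: consumer electronics, buyer-exempt → 0% → $0.00
Bluetooth speaker $67.66: consumer electronics, buyer-exempt → 0% → $0.00
Mechanical keyboard $151.34: consumer electronics, buyer-exempt → 0% → $0.00
RC car $33.11: toys, buyer-exempt → 0% → $0.00
Action figure $26.50: toys, buyer-exempt → 0% → $0.00
Soccer ball $32.95: athletic equipment → 6.75% → $2.224125
Greeting card $6.63: all other tangible goods → 5.75% → $0.381225
Pair of dumbbells (15 lb) $65.01: athletic equipment → 6.75% → $4.388175
Unrounded tax sum = $10.022625 → $10.02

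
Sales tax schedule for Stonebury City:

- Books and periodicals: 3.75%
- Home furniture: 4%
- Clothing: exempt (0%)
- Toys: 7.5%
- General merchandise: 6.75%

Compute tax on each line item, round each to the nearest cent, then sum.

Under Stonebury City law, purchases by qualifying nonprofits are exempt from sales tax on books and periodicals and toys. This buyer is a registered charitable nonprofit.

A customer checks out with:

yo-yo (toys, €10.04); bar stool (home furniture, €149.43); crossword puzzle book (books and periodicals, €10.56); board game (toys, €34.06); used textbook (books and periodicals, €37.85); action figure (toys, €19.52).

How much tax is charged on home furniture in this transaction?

Bar stool €149.43: home furniture → 4% → €5.98
Tax on home furniture = €5.98

€5.98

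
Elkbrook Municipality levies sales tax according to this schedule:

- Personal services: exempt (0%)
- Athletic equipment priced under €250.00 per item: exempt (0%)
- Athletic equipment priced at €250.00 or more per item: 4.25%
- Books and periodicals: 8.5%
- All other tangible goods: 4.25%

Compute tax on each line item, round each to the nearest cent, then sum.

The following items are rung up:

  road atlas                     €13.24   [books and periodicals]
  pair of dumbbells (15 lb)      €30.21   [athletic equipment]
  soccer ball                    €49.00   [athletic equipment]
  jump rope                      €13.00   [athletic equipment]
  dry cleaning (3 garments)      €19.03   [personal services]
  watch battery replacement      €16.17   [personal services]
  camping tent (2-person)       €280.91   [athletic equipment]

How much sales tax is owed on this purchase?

€13.07

Road atlas €13.24: books and periodicals → 8.5% → €1.13
Pair of dumbbells (15 lb) €30.21: athletic equipment, under €250.00 → 0% → €0.00
Soccer ball €49.00: athletic equipment, under €250.00 → 0% → €0.00
Jump rope €13.00: athletic equipment, under €250.00 → 0% → €0.00
Dry cleaning (3 garments) €19.03: personal services → 0% → €0.00
Watch battery replacement €16.17: personal services → 0% → €0.00
Camping tent (2-person) €280.91: athletic equipment, €250.00 or more → 4.25% → €11.94
Total tax = €1.13 + €11.94 = €13.07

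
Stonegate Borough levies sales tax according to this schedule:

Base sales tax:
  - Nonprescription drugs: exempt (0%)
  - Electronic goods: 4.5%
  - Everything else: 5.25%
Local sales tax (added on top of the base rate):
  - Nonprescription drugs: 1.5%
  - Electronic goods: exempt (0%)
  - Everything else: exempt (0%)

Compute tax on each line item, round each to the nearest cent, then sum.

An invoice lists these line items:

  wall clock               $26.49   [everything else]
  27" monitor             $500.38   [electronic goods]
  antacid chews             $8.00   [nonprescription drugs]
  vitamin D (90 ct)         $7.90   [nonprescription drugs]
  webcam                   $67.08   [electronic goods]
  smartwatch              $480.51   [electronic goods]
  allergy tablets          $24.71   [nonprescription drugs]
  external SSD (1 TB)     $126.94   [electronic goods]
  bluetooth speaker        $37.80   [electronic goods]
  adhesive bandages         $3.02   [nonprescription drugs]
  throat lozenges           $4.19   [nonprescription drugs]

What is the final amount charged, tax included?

$1343.70

Wall clock $26.49: everything else → 5.25% + 0% local = 5.25% → $1.39
27" monitor $500.38: electronic goods → 4.5% + 0% local = 4.5% → $22.52
Antacid chews $8.00: nonprescription drugs → 0% + 1.5% local = 1.5% → $0.12
Vitamin D (90 ct) $7.90: nonprescription drugs → 0% + 1.5% local = 1.5% → $0.12
Webcam $67.08: electronic goods → 4.5% + 0% local = 4.5% → $3.02
Smartwatch $480.51: electronic goods → 4.5% + 0% local = 4.5% → $21.62
Allergy tablets $24.71: nonprescription drugs → 0% + 1.5% local = 1.5% → $0.37
External SSD (1 TB) $126.94: electronic goods → 4.5% + 0% local = 4.5% → $5.71
Bluetooth speaker $37.80: electronic goods → 4.5% + 0% local = 4.5% → $1.70
Adhesive bandages $3.02: nonprescription drugs → 0% + 1.5% local = 1.5% → $0.05
Throat lozenges $4.19: nonprescription drugs → 0% + 1.5% local = 1.5% → $0.06
Subtotal = $1287.02; tax = $56.68; total due = $1343.70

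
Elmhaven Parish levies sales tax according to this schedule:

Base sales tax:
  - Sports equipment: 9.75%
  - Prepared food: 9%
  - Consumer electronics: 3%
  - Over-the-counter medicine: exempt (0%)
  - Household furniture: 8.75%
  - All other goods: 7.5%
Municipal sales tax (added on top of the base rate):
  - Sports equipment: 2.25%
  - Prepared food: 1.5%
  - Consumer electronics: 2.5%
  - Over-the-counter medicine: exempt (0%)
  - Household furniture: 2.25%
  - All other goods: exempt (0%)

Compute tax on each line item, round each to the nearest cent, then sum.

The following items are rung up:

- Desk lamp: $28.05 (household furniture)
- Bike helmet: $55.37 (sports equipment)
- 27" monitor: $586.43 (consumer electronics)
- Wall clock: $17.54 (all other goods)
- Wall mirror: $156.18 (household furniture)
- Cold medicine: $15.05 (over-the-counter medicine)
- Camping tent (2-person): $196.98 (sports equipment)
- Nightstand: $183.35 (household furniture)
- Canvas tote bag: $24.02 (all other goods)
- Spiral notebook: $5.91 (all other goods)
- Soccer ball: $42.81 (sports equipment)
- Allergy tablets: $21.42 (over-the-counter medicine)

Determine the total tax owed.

Desk lamp $28.05: household furniture → 8.75% + 2.25% municipal = 11% → $3.09
Bike helmet $55.37: sports equipment → 9.75% + 2.25% municipal = 12% → $6.64
27" monitor $586.43: consumer electronics → 3% + 2.5% municipal = 5.5% → $32.25
Wall clock $17.54: all other goods → 7.5% + 0% municipal = 7.5% → $1.32
Wall mirror $156.18: household furniture → 8.75% + 2.25% municipal = 11% → $17.18
Cold medicine $15.05: over-the-counter medicine → 0% + 0% municipal = 0% → $0.00
Camping tent (2-person) $196.98: sports equipment → 9.75% + 2.25% municipal = 12% → $23.64
Nightstand $183.35: household furniture → 8.75% + 2.25% municipal = 11% → $20.17
Canvas tote bag $24.02: all other goods → 7.5% + 0% municipal = 7.5% → $1.80
Spiral notebook $5.91: all other goods → 7.5% + 0% municipal = 7.5% → $0.44
Soccer ball $42.81: sports equipment → 9.75% + 2.25% municipal = 12% → $5.14
Allergy tablets $21.42: over-the-counter medicine → 0% + 0% municipal = 0% → $0.00
Total tax = $3.09 + $6.64 + $32.25 + $1.32 + $17.18 + $23.64 + $20.17 + $1.80 + $0.44 + $5.14 = $111.67

$111.67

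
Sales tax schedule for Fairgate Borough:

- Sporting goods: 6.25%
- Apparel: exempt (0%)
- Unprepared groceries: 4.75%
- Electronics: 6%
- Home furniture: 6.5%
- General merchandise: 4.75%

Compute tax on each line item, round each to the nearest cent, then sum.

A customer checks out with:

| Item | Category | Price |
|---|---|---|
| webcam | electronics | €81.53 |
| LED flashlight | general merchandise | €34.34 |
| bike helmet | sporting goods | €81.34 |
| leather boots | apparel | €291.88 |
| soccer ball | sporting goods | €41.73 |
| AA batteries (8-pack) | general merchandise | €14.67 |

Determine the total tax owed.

Webcam €81.53: electronics → 6% → €4.89
LED flashlight €34.34: general merchandise → 4.75% → €1.63
Bike helmet €81.34: sporting goods → 6.25% → €5.08
Leather boots €291.88: apparel → 0% → €0.00
Soccer ball €41.73: sporting goods → 6.25% → €2.61
AA batteries (8-pack) €14.67: general merchandise → 4.75% → €0.70
Total tax = €4.89 + €1.63 + €5.08 + €2.61 + €0.70 = €14.91

€14.91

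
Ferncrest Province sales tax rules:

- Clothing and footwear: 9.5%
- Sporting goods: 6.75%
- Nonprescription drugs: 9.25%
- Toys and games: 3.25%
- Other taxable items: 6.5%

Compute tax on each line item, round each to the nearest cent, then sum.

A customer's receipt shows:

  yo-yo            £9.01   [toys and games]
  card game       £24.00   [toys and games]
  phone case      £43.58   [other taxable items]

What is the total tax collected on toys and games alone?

Yo-yo £9.01: toys and games → 3.25% → £0.29
Card game £24.00: toys and games → 3.25% → £0.78
Tax on toys and games = £0.29 + £0.78 = £1.07

£1.07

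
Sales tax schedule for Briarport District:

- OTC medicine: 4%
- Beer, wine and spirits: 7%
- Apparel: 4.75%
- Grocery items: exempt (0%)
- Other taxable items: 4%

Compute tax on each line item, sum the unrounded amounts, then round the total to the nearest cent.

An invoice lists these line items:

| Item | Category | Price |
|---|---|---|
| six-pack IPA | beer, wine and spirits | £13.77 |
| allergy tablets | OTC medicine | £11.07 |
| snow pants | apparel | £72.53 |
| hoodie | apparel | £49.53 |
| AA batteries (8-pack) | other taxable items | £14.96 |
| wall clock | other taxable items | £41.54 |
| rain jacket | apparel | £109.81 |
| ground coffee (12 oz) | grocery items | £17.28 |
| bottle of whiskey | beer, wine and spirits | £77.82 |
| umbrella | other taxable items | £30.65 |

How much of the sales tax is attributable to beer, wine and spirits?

£6.41

Six-pack IPA £13.77: beer, wine and spirits → 7% → £0.9639
Bottle of whiskey £77.82: beer, wine and spirits → 7% → £5.4474
Tax on beer, wine and spirits: unrounded sum = £6.4113 → £6.41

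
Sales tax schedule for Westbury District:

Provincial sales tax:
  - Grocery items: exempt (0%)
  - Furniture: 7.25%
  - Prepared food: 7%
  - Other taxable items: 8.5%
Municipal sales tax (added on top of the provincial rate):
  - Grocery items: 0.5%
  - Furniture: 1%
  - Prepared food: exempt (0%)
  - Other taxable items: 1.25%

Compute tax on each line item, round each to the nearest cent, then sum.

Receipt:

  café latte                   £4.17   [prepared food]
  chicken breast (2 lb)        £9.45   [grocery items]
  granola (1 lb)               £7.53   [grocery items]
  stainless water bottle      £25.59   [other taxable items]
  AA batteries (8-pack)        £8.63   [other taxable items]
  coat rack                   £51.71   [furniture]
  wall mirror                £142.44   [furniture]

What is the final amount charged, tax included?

Café latte £4.17: prepared food → 7% + 0% municipal = 7% → £0.29
Chicken breast (2 lb) £9.45: grocery items → 0% + 0.5% municipal = 0.5% → £0.05
Granola (1 lb) £7.53: grocery items → 0% + 0.5% municipal = 0.5% → £0.04
Stainless water bottle £25.59: other taxable items → 8.5% + 1.25% municipal = 9.75% → £2.50
AA batteries (8-pack) £8.63: other taxable items → 8.5% + 1.25% municipal = 9.75% → £0.84
Coat rack £51.71: furniture → 7.25% + 1% municipal = 8.25% → £4.27
Wall mirror £142.44: furniture → 7.25% + 1% municipal = 8.25% → £11.75
Subtotal = £249.52; tax = £19.74; total due = £269.26

£269.26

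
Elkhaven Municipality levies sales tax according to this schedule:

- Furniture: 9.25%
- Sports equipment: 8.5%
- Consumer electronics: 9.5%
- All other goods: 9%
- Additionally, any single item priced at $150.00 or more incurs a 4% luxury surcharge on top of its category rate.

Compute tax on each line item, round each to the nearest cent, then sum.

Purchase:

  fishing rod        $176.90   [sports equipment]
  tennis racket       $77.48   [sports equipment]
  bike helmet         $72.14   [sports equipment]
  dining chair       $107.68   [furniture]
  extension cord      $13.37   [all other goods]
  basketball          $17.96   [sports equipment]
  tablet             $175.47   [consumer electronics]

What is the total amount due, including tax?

$712.21

Fishing rod $176.90: sports equipment → 8.5% + 4% surcharge = 12.5% → $22.11
Tennis racket $77.48: sports equipment → 8.5% → $6.59
Bike helmet $72.14: sports equipment → 8.5% → $6.13
Dining chair $107.68: furniture → 9.25% → $9.96
Extension cord $13.37: all other goods → 9% → $1.20
Basketball $17.96: sports equipment → 8.5% → $1.53
Tablet $175.47: consumer electronics → 9.5% + 4% surcharge = 13.5% → $23.69
Subtotal = $641.00; tax = $71.21; total due = $712.21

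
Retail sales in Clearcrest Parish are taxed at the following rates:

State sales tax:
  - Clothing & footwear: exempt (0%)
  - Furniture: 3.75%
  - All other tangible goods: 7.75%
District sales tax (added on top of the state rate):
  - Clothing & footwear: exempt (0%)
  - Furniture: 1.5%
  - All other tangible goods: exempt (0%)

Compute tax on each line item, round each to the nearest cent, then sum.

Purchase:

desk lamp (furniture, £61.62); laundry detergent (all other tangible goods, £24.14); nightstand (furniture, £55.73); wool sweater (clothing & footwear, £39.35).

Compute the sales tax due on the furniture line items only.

£6.17

Desk lamp £61.62: furniture → 3.75% + 1.5% district = 5.25% → £3.24
Nightstand £55.73: furniture → 3.75% + 1.5% district = 5.25% → £2.93
Tax on furniture = £3.24 + £2.93 = £6.17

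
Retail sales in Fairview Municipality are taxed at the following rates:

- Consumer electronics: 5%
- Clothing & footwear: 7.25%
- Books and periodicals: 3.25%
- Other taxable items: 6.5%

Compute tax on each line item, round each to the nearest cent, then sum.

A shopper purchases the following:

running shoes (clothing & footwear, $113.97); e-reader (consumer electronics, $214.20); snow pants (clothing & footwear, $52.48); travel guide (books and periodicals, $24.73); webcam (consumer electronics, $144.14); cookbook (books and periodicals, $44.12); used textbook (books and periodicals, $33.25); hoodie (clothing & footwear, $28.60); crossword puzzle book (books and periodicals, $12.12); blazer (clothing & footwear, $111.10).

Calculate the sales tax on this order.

Running shoes $113.97: clothing & footwear → 7.25% → $8.26
E-reader $214.20: consumer electronics → 5% → $10.71
Snow pants $52.48: clothing & footwear → 7.25% → $3.80
Travel guide $24.73: books and periodicals → 3.25% → $0.80
Webcam $144.14: consumer electronics → 5% → $7.21
Cookbook $44.12: books and periodicals → 3.25% → $1.43
Used textbook $33.25: books and periodicals → 3.25% → $1.08
Hoodie $28.60: clothing & footwear → 7.25% → $2.07
Crossword puzzle book $12.12: books and periodicals → 3.25% → $0.39
Blazer $111.10: clothing & footwear → 7.25% → $8.05
Total tax = $8.26 + $10.71 + $3.80 + $0.80 + $7.21 + $1.43 + $1.08 + $2.07 + $0.39 + $8.05 = $43.80

$43.80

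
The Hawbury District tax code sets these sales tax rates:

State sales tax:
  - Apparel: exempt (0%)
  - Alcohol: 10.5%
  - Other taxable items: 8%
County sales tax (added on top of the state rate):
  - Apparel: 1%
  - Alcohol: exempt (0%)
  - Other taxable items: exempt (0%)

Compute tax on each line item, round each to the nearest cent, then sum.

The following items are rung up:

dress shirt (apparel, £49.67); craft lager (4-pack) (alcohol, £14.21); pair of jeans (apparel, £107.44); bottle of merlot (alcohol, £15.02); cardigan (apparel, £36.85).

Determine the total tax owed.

£5.01

Dress shirt £49.67: apparel → 0% + 1% county = 1% → £0.50
Craft lager (4-pack) £14.21: alcohol → 10.5% + 0% county = 10.5% → £1.49
Pair of jeans £107.44: apparel → 0% + 1% county = 1% → £1.07
Bottle of merlot £15.02: alcohol → 10.5% + 0% county = 10.5% → £1.58
Cardigan £36.85: apparel → 0% + 1% county = 1% → £0.37
Total tax = £0.50 + £1.49 + £1.07 + £1.58 + £0.37 = £5.01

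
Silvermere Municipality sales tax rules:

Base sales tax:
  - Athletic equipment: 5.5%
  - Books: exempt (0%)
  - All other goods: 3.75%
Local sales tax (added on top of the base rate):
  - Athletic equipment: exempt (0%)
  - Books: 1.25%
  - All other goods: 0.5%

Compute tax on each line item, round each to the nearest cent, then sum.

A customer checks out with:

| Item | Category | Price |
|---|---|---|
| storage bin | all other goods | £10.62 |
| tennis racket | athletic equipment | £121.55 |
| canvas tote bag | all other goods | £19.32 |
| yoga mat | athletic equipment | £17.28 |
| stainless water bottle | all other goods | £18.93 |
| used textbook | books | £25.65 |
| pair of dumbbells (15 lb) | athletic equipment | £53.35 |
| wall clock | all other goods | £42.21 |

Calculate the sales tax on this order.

£14.75

Storage bin £10.62: all other goods → 3.75% + 0.5% local = 4.25% → £0.45
Tennis racket £121.55: athletic equipment → 5.5% + 0% local = 5.5% → £6.69
Canvas tote bag £19.32: all other goods → 3.75% + 0.5% local = 4.25% → £0.82
Yoga mat £17.28: athletic equipment → 5.5% + 0% local = 5.5% → £0.95
Stainless water bottle £18.93: all other goods → 3.75% + 0.5% local = 4.25% → £0.80
Used textbook £25.65: books → 0% + 1.25% local = 1.25% → £0.32
Pair of dumbbells (15 lb) £53.35: athletic equipment → 5.5% + 0% local = 5.5% → £2.93
Wall clock £42.21: all other goods → 3.75% + 0.5% local = 4.25% → £1.79
Total tax = £0.45 + £6.69 + £0.82 + £0.95 + £0.80 + £0.32 + £2.93 + £1.79 = £14.75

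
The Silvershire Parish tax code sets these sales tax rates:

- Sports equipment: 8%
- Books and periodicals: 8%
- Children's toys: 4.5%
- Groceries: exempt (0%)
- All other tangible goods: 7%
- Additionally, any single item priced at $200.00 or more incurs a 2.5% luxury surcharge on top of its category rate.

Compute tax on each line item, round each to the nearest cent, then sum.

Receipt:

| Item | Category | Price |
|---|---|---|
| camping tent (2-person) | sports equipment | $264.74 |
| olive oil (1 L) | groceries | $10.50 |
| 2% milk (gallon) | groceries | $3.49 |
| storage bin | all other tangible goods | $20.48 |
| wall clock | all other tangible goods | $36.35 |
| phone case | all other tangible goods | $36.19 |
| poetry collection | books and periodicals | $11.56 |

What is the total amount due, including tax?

$418.53

Camping tent (2-person) $264.74: sports equipment → 8% + 2.5% surcharge = 10.5% → $27.80
Olive oil (1 L) $10.50: groceries → 0% → $0.00
2% milk (gallon) $3.49: groceries → 0% → $0.00
Storage bin $20.48: all other tangible goods → 7% → $1.43
Wall clock $36.35: all other tangible goods → 7% → $2.54
Phone case $36.19: all other tangible goods → 7% → $2.53
Poetry collection $11.56: books and periodicals → 8% → $0.92
Subtotal = $383.31; tax = $35.22; total due = $418.53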